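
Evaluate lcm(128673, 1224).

gcd first: 128673 = 105·1224 + 153; 1224 = 8·153 + 0 → gcd = 153
lcm = 128673·1224/gcd = 157495752/153 = 1029384

1029384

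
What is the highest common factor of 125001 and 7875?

9

125001 = 3² · 17 · 19 · 43
7875 = 3² · 5³ · 7
Common: 3² = 9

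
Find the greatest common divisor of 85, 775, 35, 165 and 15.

85 = 5 · 17; 775 = 5² · 31; 35 = 5 · 7; 165 = 3 · 5 · 11; 15 = 3 · 5
gcd takes min exponent of each prime: 5 = 5

5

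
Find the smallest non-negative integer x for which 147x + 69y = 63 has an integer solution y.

Reduce mod 69: 147x ≡ 63 (mod 69). With g = gcd(147, 69) = 3 dividing 63, divide through: 49x ≡ 21 (mod 23).
Since gcd(49, 23) = 1, x ≡ 21·(49)⁻¹ ≡ 7 (mod 23). Smallest non-negative: 7.

7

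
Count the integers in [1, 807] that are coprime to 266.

328

Prime factors of 266: 2, 7, 19. Count integers ≤ 807 divisible by none of them.
By inclusion–exclusion: 807 − ⌊807/2⌋ − ⌊807/7⌋ − ⌊807/19⌋ + ⌊807/14⌋ + ⌊807/38⌋ + ⌊807/133⌋ − ⌊807/266⌋ = 328.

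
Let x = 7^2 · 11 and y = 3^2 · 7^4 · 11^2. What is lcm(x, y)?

max exponent per prime: 3^2 · 7^4 · 11^2 = 2614689

2614689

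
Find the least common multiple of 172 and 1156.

172 = 2² · 43; 1156 = 2² · 17²
max exponents: 2² · 17² · 43 = 49708

49708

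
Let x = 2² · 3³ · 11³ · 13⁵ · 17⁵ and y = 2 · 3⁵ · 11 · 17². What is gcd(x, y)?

171666

min exponent per shared prime: 2 · 3³ · 11 · 17² = 171666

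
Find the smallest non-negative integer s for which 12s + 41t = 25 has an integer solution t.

Euclid: 41 = 3·12 + 5; 12 = 2·5 + 2; 5 = 2·2 + 1; 2 = 2·1 + 0 → gcd = 1; 25 = 1·25.
Back-substitution yields 12·(-17) + 41·(5) = 1, so one solution is s = -17·25 = -425, t = 5·25 = 125.
Solutions in s differ by 41/1 = 41; the one in [0, 41) is -425 mod 41 = 26.

26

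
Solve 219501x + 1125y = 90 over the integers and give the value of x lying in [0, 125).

90

Euclid: 219501 = 195·1125 + 126; 1125 = 8·126 + 117; 126 = 1·117 + 9; 117 = 13·9 + 0 → gcd = 9; 90 = 9·10.
Back-substitution yields 219501·(9) + 1125·(-1756) = 9, so one solution is x = 9·10 = 90, y = -1756·10 = -17560.
Solutions in x differ by 1125/9 = 125; the one in [0, 125) is 90 mod 125 = 90.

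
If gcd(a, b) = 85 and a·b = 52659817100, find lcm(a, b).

Since gcd(a,b)·lcm(a,b) = ab, lcm = 52659817100/85 = 619527260.

619527260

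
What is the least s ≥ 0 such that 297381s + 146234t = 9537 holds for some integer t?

121

Reduce mod 146234: 297381s ≡ 9537 (mod 146234). With g = gcd(297381, 146234) = 289 dividing 9537, divide through: 1029s ≡ 33 (mod 506).
Since gcd(1029, 506) = 1, s ≡ 33·(1029)⁻¹ ≡ 121 (mod 506). Smallest non-negative: 121.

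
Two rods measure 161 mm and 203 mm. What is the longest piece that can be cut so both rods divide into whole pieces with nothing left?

Euclid: 203 = 1·161 + 42; 161 = 3·42 + 35; 42 = 1·35 + 7; 35 = 5·7 + 0. Last nonzero remainder: 7.

7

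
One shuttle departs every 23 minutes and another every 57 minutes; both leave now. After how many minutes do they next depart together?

1311

gcd first: 57 = 2·23 + 11; 23 = 2·11 + 1; 11 = 11·1 + 0 → gcd = 1
lcm = 23·57/gcd = 1311/1 = 1311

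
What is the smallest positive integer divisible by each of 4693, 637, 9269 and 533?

lcm(4693, 637) = 4693·637/gcd = 2989441/13 = 229957
lcm(229957, 9269) = 229957·9269/gcd = 2131471433/13 = 163959341
lcm(163959341, 533) = 163959341·533/gcd = 87390328753/13 = 6722332981

6722332981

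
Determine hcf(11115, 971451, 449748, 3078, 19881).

9

gcd(11115, 971451): 971451 = 87·11115 + 4446; 11115 = 2·4446 + 2223; 4446 = 2·2223 + 0 → 2223
gcd(2223, 449748): 449748 = 202·2223 + 702; 2223 = 3·702 + 117; 702 = 6·117 + 0 → 117
gcd(117, 3078): 3078 = 26·117 + 36; 117 = 3·36 + 9; 36 = 4·9 + 0 → 9
gcd(9, 19881): 19881 = 2209·9 + 0 → 9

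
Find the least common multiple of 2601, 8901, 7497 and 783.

10966094307

2601 = 3² · 17²; 8901 = 3² · 23 · 43; 7497 = 3² · 7² · 17; 783 = 3³ · 29
lcm takes max exponent of each prime: 3³ · 7² · 17² · 23 · 29 · 43 = 10966094307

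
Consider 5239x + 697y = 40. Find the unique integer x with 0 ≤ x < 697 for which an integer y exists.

155

gcd(5239, 697) = 1 (Euclid: 5239 = 7·697 + 360; 697 = 1·360 + 337; 360 = 1·337 + 23; 337 = 14·23 + 15; 23 = 1·15 + 8; 15 = 1·8 + 7; 8 = 1·7 + 1; 7 = 7·1 + 0), and 1 | 40.
Extended Euclid: 5239·(91) + 697·(-684) = 1. Scale by 40: x₀ = 3640.
General solution x = x₀ + 697t; reducing mod 697 gives x = 155 (and y = -1165).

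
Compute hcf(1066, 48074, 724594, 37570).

1066 = 2 · 13 · 41; 48074 = 2 · 13 · 43²; 724594 = 2 · 13 · 29 · 31²; 37570 = 2 · 5 · 13 · 17²
gcd takes min exponent of each prime: 2 · 13 = 26

26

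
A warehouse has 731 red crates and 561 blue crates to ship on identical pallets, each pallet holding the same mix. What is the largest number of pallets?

731 = 17 · 43
561 = 3 · 11 · 17
Common: 17 = 17

17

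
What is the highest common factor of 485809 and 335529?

Euclid: 485809 = 1·335529 + 150280; 335529 = 2·150280 + 34969; 150280 = 4·34969 + 10404; 34969 = 3·10404 + 3757; 10404 = 2·3757 + 2890; 3757 = 1·2890 + 867; 2890 = 3·867 + 289; 867 = 3·289 + 0. Last nonzero remainder: 289.

289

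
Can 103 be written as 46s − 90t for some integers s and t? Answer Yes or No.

No

By Bézout, 46s − 90t = 103 has integer solutions iff gcd(46, 90) | 103.
Euclid: 90 = 1·46 + 44; 46 = 1·44 + 2; 44 = 22·2 + 0. gcd = 2; 103 mod 2 = 1. No.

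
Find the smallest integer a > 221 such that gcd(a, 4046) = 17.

Multiples of 17 above 221: 17·14, 17·15, … . Need the cofactor coprime to 4046/17 = 238.
Checking s = 14, 15, … the first with gcd(s, 238) = 1 is s = 15, giving 255.

255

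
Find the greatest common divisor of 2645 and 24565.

5

Euclid: 24565 = 9·2645 + 760; 2645 = 3·760 + 365; 760 = 2·365 + 30; 365 = 12·30 + 5; 30 = 6·5 + 0. Last nonzero remainder: 5.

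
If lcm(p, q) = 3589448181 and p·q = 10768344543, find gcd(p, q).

3

gcd·lcm = product, so gcd = 10768344543/3589448181 = 3.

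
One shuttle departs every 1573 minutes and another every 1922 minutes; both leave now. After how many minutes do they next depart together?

3023306

1573 = 11² · 13; 1922 = 2 · 31²
max exponents: 2 · 11² · 13 · 31² = 3023306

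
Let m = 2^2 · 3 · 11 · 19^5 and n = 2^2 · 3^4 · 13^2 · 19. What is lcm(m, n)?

max exponent per prime: 2^2 · 3^4 · 11 · 13^2 · 19^5 = 1491394045284

1491394045284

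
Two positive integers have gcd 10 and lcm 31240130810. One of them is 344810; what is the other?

Using uv = gcd(u,v)·lcm(u,v) = 10·31240130810 = 312401308100, we get v = 312401308100/344810 = 906010.

906010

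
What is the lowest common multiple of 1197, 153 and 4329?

9787869

1197 = 3² · 7 · 19; 153 = 3² · 17; 4329 = 3² · 13 · 37
lcm takes max exponent of each prime: 3² · 7 · 13 · 17 · 19 · 37 = 9787869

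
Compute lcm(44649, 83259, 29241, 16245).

44649 = 3² · 11² · 41; 83259 = 3² · 11 · 29²; 29241 = 3⁴ · 19²; 16245 = 3² · 5 · 19²
lcm takes max exponent of each prime: 3⁴ · 5 · 11² · 19² · 29² · 41 = 609996647205

609996647205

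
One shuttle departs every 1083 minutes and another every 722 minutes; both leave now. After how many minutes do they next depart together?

2166

gcd first: 1083 = 1·722 + 361; 722 = 2·361 + 0 → gcd = 361
lcm = 1083·722/gcd = 781926/361 = 2166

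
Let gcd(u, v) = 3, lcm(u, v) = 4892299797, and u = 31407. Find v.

u·v = gcd·lcm = 3·4892299797 = 14676899391, so v = 14676899391/31407 = 467313.

467313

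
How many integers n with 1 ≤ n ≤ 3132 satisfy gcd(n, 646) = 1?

Prime factors of 646: 2, 17, 19. Count integers ≤ 3132 divisible by none of them.
By inclusion–exclusion: 3132 − ⌊3132/2⌋ − ⌊3132/17⌋ − ⌊3132/19⌋ + ⌊3132/34⌋ + ⌊3132/38⌋ + ⌊3132/323⌋ − ⌊3132/646⌋ = 1397.

1397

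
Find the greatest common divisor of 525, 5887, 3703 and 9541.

gcd(525, 5887): 5887 = 11·525 + 112; 525 = 4·112 + 77; 112 = 1·77 + 35; 77 = 2·35 + 7; 35 = 5·7 + 0 → 7
gcd(7, 3703): 3703 = 529·7 + 0 → 7
gcd(7, 9541): 9541 = 1363·7 + 0 → 7

7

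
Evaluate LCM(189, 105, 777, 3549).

lcm(189, 105) = 189·105/gcd = 19845/21 = 945
lcm(945, 777) = 945·777/gcd = 734265/21 = 34965
lcm(34965, 3549) = 34965·3549/gcd = 124090785/21 = 5909085

5909085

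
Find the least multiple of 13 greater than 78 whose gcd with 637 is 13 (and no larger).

gcd(k, 637) = 13 forces 13 | k; write k = 13s. Then gcd(13s, 13·49) = 13·gcd(s, 49), so need gcd(s, 49) = 1.
13s > 78 gives s ≥ 7. The least s ≥ 7 coprime to 49 is 8, so k = 13·8 = 104.

104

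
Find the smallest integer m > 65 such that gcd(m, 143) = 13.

78

143 = 13·11. Any m with gcd(m, 143) = 13 is a multiple of 13, say 13s, with s coprime to 11.
Need s > 65/13, so s ≥ 6. First s ≥ 6 with gcd(s, 11) = 1 is s = 6. Thus m = 13·6 = 78.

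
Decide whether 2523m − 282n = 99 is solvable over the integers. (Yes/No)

gcd(2523, 282): 2523 = 8·282 + 267; 282 = 1·267 + 15; 267 = 17·15 + 12; 15 = 1·12 + 3; 12 = 4·3 + 0 → 3
3 divides 99, so a solution exists.

Yes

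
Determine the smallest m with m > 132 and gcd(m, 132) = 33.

165

132 = 33·4. Any m with gcd(m, 132) = 33 is a multiple of 33, say 33s, with s coprime to 4.
Need s > 132/33, so s ≥ 5. First s ≥ 5 with gcd(s, 4) = 1 is s = 5. Thus m = 33·5 = 165.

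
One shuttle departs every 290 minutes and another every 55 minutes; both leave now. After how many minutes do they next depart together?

290 = 2 · 5 · 29; 55 = 5 · 11
max exponents: 2 · 5 · 11 · 29 = 3190

3190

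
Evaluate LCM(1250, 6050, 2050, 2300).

285257500

1250 = 2 · 5⁴; 6050 = 2 · 5² · 11²; 2050 = 2 · 5² · 41; 2300 = 2² · 5² · 23
lcm takes max exponent of each prime: 2² · 5⁴ · 11² · 23 · 41 = 285257500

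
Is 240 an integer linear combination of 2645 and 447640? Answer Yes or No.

Yes

By Bézout, 2645x + 447640y = 240 has integer solutions iff gcd(2645, 447640) | 240.
Euclid: 447640 = 169·2645 + 635; 2645 = 4·635 + 105; 635 = 6·105 + 5; 105 = 21·5 + 0. gcd = 5; 240 mod 5 = 0. Yes.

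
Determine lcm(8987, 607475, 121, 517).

8987 = 11 · 19 · 43; 607475 = 5² · 11 · 47²; 121 = 11²; 517 = 11 · 47
lcm takes max exponent of each prime: 5² · 11² · 19 · 43 · 47² = 5459377825

5459377825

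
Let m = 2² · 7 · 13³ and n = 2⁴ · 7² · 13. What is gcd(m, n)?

min exponent per shared prime: 2² · 7 · 13 = 364

364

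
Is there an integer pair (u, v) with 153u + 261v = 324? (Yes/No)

By Bézout, 153u + 261v = 324 has integer solutions iff gcd(153, 261) | 324.
Euclid: 261 = 1·153 + 108; 153 = 1·108 + 45; 108 = 2·45 + 18; 45 = 2·18 + 9; 18 = 2·9 + 0. gcd = 9; 324 mod 9 = 0. Yes.

Yes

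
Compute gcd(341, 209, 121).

11

gcd(341, 209): 341 = 1·209 + 132; 209 = 1·132 + 77; 132 = 1·77 + 55; 77 = 1·55 + 22; 55 = 2·22 + 11; 22 = 2·11 + 0 → 11
gcd(11, 121): 121 = 11·11 + 0 → 11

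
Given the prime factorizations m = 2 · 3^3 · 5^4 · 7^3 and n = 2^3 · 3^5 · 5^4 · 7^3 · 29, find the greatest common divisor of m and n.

11576250

min exponent per shared prime: 2 · 3^3 · 5^4 · 7^3 = 11576250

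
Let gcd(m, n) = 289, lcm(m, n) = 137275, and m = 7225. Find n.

Using mn = gcd(m,n)·lcm(m,n) = 289·137275 = 39672475, we get n = 39672475/7225 = 5491.

5491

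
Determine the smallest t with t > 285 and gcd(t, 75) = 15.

Multiples of 15 above 285: 15·20, 15·21, … . Need the cofactor coprime to 75/15 = 5.
Checking s = 20, 21, … the first with gcd(s, 5) = 1 is s = 21, giving 315.

315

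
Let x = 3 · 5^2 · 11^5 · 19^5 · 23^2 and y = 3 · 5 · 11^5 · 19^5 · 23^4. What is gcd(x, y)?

3164305176088815

min exponent per shared prime: 3 · 5 · 11^5 · 19^5 · 23^2 = 3164305176088815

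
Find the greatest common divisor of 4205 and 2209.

Euclid: 4205 = 1·2209 + 1996; 2209 = 1·1996 + 213; 1996 = 9·213 + 79; 213 = 2·79 + 55; 79 = 1·55 + 24; 55 = 2·24 + 7; 24 = 3·7 + 3; 7 = 2·3 + 1; 3 = 3·1 + 0. Last nonzero remainder: 1.

1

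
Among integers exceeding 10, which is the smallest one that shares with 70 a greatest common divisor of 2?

Multiples of 2 above 10: 2·6, 2·7, … . Need the cofactor coprime to 70/2 = 35.
Checking s = 6, 7, … the first with gcd(s, 35) = 1 is s = 6, giving 12.

12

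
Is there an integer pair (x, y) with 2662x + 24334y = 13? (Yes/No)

No

By Bézout, 2662x + 24334y = 13 has integer solutions iff gcd(2662, 24334) | 13.
Euclid: 24334 = 9·2662 + 376; 2662 = 7·376 + 30; 376 = 12·30 + 16; 30 = 1·16 + 14; 16 = 1·14 + 2; 14 = 7·2 + 0. gcd = 2; 13 mod 2 = 1. No.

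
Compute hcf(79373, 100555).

119

Euclid: 100555 = 1·79373 + 21182; 79373 = 3·21182 + 15827; 21182 = 1·15827 + 5355; 15827 = 2·5355 + 5117; 5355 = 1·5117 + 238; 5117 = 21·238 + 119; 238 = 2·119 + 0. Last nonzero remainder: 119.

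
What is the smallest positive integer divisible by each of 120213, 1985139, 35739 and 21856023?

120213 = 3² · 19² · 37; 1985139 = 3² · 13 · 19² · 47; 35739 = 3² · 11 · 19²; 21856023 = 3² · 7 · 19² · 31²
lcm takes max exponent of each prime: 3² · 7 · 11 · 13 · 19² · 31² · 37 · 47 = 5435090231571

5435090231571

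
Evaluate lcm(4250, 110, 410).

1916750

lcm(4250, 110) = 4250·110/gcd = 467500/10 = 46750
lcm(46750, 410) = 46750·410/gcd = 19167500/10 = 1916750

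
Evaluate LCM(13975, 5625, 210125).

5285694375

13975 = 5² · 13 · 43; 5625 = 3² · 5⁴; 210125 = 5³ · 41²
lcm takes max exponent of each prime: 3² · 5⁴ · 13 · 41² · 43 = 5285694375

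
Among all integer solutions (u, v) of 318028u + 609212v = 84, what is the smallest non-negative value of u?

150669

Reduce mod 609212: 318028u ≡ 84 (mod 609212). With g = gcd(318028, 609212) = 4 dividing 84, divide through: 79507u ≡ 21 (mod 152303).
Since gcd(79507, 152303) = 1, u ≡ 21·(79507)⁻¹ ≡ 150669 (mod 152303). Smallest non-negative: 150669.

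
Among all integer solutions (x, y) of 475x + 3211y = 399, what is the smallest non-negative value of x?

gcd(475, 3211) = 19 (Euclid: 3211 = 6·475 + 361; 475 = 1·361 + 114; 361 = 3·114 + 19; 114 = 6·19 + 0), and 19 | 399.
Extended Euclid: 475·(-27) + 3211·(4) = 19. Scale by 21: x₀ = -567.
General solution x = x₀ + 169t; reducing mod 169 gives x = 109 (and y = -16).

109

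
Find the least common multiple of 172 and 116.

gcd first: 172 = 1·116 + 56; 116 = 2·56 + 4; 56 = 14·4 + 0 → gcd = 4
lcm = 172·116/gcd = 19952/4 = 4988

4988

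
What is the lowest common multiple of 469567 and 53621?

469567 = 7³ · 37²; 53621 = 29 · 43²
max exponents: 7³ · 29 · 37² · 43² = 25178652107

25178652107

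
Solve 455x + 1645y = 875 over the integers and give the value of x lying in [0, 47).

20

Reduce mod 1645: 455x ≡ 875 (mod 1645). With g = gcd(455, 1645) = 35 dividing 875, divide through: 13x ≡ 25 (mod 47).
Since gcd(13, 47) = 1, x ≡ 25·(13)⁻¹ ≡ 20 (mod 47). Smallest non-negative: 20.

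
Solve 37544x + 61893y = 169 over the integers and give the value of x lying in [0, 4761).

Euclid: 61893 = 1·37544 + 24349; 37544 = 1·24349 + 13195; 24349 = 1·13195 + 11154; 13195 = 1·11154 + 2041; 11154 = 5·2041 + 949; 2041 = 2·949 + 143; 949 = 6·143 + 91; 143 = 1·91 + 52; 91 = 1·52 + 39; 52 = 1·39 + 13; 39 = 3·13 + 0 → gcd = 13; 169 = 13·13.
Back-substitution yields 37544·(1304) + 61893·(-791) = 13, so one solution is x = 1304·13 = 16952, y = -791·13 = -10283.
Solutions in x differ by 61893/13 = 4761; the one in [0, 4761) is 16952 mod 4761 = 2669.

2669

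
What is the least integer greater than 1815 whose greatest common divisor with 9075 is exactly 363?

Multiples of 363 above 1815: 363·6, 363·7, … . Need the cofactor coprime to 9075/363 = 25.
Checking s = 6, 7, … the first with gcd(s, 25) = 1 is s = 6, giving 2178.

2178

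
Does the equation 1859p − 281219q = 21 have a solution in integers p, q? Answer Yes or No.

gcd(1859, 281219): 281219 = 151·1859 + 510; 1859 = 3·510 + 329; 510 = 1·329 + 181; 329 = 1·181 + 148; 181 = 1·148 + 33; 148 = 4·33 + 16; 33 = 2·16 + 1; 16 = 16·1 + 0 → 1
1 divides 21, so a solution exists.

Yes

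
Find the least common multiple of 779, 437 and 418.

394174

lcm(779, 437) = 779·437/gcd = 340423/19 = 17917
lcm(17917, 418) = 17917·418/gcd = 7489306/19 = 394174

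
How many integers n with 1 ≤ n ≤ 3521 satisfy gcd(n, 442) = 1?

442 = 2·13·17. Inclusion–exclusion on these primes:
3521 − ⌊3521/2⌋ − ⌊3521/13⌋ − ⌊3521/17⌋ + ⌊3521/26⌋ + ⌊3521/34⌋ + ⌊3521/221⌋ − ⌊3521/442⌋ = 1530

1530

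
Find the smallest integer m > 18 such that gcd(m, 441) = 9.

Multiples of 9 above 18: 9·3, 9·4, … . Need the cofactor coprime to 441/9 = 49.
Checking s = 3, 4, … the first with gcd(s, 49) = 1 is s = 3, giving 27.

27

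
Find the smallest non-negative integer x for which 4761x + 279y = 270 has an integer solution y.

15

gcd(4761, 279) = 9 (Euclid: 4761 = 17·279 + 18; 279 = 15·18 + 9; 18 = 2·9 + 0), and 9 | 270.
Extended Euclid: 4761·(-15) + 279·(256) = 9. Scale by 30: x₀ = -450.
General solution x = x₀ + 31t; reducing mod 31 gives x = 15 (and y = -255).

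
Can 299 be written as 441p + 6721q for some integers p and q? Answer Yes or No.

Yes

gcd(441, 6721): 6721 = 15·441 + 106; 441 = 4·106 + 17; 106 = 6·17 + 4; 17 = 4·4 + 1; 4 = 4·1 + 0 → 1
1 divides 299, so a solution exists.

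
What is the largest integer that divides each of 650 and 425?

650 = 2 · 5² · 13
425 = 5² · 17
Common: 5² = 25

25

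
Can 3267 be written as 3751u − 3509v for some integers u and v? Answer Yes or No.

Yes

gcd(3751, 3509): 3751 = 1·3509 + 242; 3509 = 14·242 + 121; 242 = 2·121 + 0 → 121
121 divides 3267, so a solution exists.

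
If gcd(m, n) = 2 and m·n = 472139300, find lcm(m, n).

Since gcd(m,n)·lcm(m,n) = mn, lcm = 472139300/2 = 236069650.

236069650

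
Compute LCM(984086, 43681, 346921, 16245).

5149372687470

lcm(984086, 43681) = 984086·43681/gcd = 42985860566/361 = 119074406
lcm(119074406, 346921) = 119074406·346921/gcd = 41309412003926/361 = 114430504166
lcm(114430504166, 16245) = 114430504166·16245/gcd = 1858923540176670/361 = 5149372687470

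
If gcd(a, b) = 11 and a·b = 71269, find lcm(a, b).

6479

gcd·lcm = product, so lcm = 71269/11 = 6479.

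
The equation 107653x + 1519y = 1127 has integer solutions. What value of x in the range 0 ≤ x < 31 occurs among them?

Reduce mod 1519: 107653x ≡ 1127 (mod 1519). With g = gcd(107653, 1519) = 49 dividing 1127, divide through: 2197x ≡ 23 (mod 31).
Since gcd(2197, 31) = 1, x ≡ 23·(2197)⁻¹ ≡ 2 (mod 31). Smallest non-negative: 2.

2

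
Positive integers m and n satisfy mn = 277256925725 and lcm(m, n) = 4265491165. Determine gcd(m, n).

gcd·lcm = product, so gcd = 277256925725/4265491165 = 65.

65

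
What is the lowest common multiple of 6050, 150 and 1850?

671550

6050 = 2 · 5² · 11²; 150 = 2 · 3 · 5²; 1850 = 2 · 5² · 37
lcm takes max exponent of each prime: 2 · 3 · 5² · 11² · 37 = 671550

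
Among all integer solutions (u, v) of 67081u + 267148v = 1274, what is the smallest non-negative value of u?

5002

Reduce mod 267148: 67081u ≡ 1274 (mod 267148). With g = gcd(67081, 267148) = 49 dividing 1274, divide through: 1369u ≡ 26 (mod 5452).
Since gcd(1369, 5452) = 1, u ≡ 26·(1369)⁻¹ ≡ 5002 (mod 5452). Smallest non-negative: 5002.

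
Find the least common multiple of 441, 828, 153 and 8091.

441 = 3² · 7²; 828 = 2² · 3² · 23; 153 = 3² · 17; 8091 = 3² · 29 · 31
lcm takes max exponent of each prime: 2² · 3² · 7² · 17 · 23 · 29 · 31 = 620061876

620061876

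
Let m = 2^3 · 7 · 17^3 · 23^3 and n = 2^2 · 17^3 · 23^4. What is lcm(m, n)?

76992094648

max exponent per prime: 2^3 · 7 · 17^3 · 23^4 = 76992094648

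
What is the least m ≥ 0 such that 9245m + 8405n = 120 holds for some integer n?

Euclid: 9245 = 1·8405 + 840; 8405 = 10·840 + 5; 840 = 168·5 + 0 → gcd = 5; 120 = 5·24.
Back-substitution yields 9245·(-10) + 8405·(11) = 5, so one solution is m = -10·24 = -240, n = 11·24 = 264.
Solutions in m differ by 8405/5 = 1681; the one in [0, 1681) is -240 mod 1681 = 1441.

1441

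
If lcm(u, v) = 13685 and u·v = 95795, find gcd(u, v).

7

From gcd × lcm = uv: gcd = 95795 / 13685 = 7.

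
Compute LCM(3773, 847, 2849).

1535611

3773 = 7³ · 11; 847 = 7 · 11²; 2849 = 7 · 11 · 37
lcm takes max exponent of each prime: 7³ · 11² · 37 = 1535611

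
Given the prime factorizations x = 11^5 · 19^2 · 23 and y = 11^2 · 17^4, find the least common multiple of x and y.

111684820161013

max exponent per prime: 11^5 · 17^4 · 19^2 · 23 = 111684820161013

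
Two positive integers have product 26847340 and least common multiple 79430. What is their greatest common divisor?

gcd·lcm = product, so gcd = 26847340/79430 = 338.

338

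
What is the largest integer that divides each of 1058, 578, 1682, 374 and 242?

gcd(1058, 578): 1058 = 1·578 + 480; 578 = 1·480 + 98; 480 = 4·98 + 88; 98 = 1·88 + 10; 88 = 8·10 + 8; 10 = 1·8 + 2; 8 = 4·2 + 0 → 2
gcd(2, 1682): 1682 = 841·2 + 0 → 2
gcd(2, 374): 374 = 187·2 + 0 → 2
gcd(2, 242): 242 = 121·2 + 0 → 2

2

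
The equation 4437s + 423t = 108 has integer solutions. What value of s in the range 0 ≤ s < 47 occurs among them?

gcd(4437, 423) = 9 (Euclid: 4437 = 10·423 + 207; 423 = 2·207 + 9; 207 = 23·9 + 0), and 9 | 108.
Extended Euclid: 4437·(-2) + 423·(21) = 9. Scale by 12: s₀ = -24.
General solution s = s₀ + 47k; reducing mod 47 gives s = 23 (and t = -241).

23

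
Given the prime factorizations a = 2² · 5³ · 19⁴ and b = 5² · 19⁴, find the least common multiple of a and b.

max exponent per prime: 2² · 5³ · 19⁴ = 65160500

65160500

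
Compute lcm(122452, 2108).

122452 = 2² · 11³ · 23; 2108 = 2² · 17 · 31
max exponents: 2² · 11³ · 17 · 23 · 31 = 64532204

64532204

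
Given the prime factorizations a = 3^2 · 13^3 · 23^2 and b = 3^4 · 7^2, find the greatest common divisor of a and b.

min exponent per shared prime: 3^2 = 9

9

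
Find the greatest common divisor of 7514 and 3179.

289

7514 = 2 · 13 · 17²
3179 = 11 · 17²
Common: 17² = 289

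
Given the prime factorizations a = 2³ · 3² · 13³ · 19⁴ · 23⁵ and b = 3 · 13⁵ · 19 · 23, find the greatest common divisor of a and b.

min exponent per shared prime: 3 · 13³ · 19 · 23 = 2880267

2880267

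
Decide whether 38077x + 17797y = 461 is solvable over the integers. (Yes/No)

gcd(38077, 17797): 38077 = 2·17797 + 2483; 17797 = 7·2483 + 416; 2483 = 5·416 + 403; 416 = 1·403 + 13; 403 = 31·13 + 0 → 13
13 does not divide 461, so a solution does not exist.

No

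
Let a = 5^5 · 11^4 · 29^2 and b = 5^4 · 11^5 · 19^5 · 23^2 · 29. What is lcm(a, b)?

554412636060561128125

max exponent per prime: 5^5 · 11^5 · 19^5 · 23^2 · 29^2 = 554412636060561128125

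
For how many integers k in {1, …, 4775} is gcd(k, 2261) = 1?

3649

Prime factors of 2261: 7, 17, 19. Count integers ≤ 4775 divisible by none of them.
By inclusion–exclusion: 4775 − ⌊4775/7⌋ − ⌊4775/17⌋ − ⌊4775/19⌋ + ⌊4775/119⌋ + ⌊4775/133⌋ + ⌊4775/323⌋ − ⌊4775/2261⌋ = 3649.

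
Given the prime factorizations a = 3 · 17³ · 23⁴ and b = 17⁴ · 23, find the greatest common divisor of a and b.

112999

min exponent per shared prime: 17³ · 23 = 112999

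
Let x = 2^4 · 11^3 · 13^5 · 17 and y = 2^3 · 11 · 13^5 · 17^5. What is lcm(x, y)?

11226888424790896

max exponent per prime: 2^4 · 11^3 · 13^5 · 17^5 = 11226888424790896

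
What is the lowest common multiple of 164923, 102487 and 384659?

40370346709

164923 = 11² · 29 · 47; 102487 = 7 · 11⁴; 384659 = 11³ · 17²
lcm takes max exponent of each prime: 7 · 11⁴ · 17² · 29 · 47 = 40370346709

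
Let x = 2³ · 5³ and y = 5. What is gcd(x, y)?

min exponent per shared prime: 5 = 5

5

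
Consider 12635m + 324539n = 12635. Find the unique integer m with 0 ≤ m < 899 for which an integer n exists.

gcd(12635, 324539) = 361 (Euclid: 324539 = 25·12635 + 8664; 12635 = 1·8664 + 3971; 8664 = 2·3971 + 722; 3971 = 5·722 + 361; 722 = 2·361 + 0), and 361 | 12635.
Extended Euclid: 12635·(411) + 324539·(-16) = 361. Scale by 35: m₀ = 14385.
General solution m = m₀ + 899t; reducing mod 899 gives m = 1 (and n = 0).

1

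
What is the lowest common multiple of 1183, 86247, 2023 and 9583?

1183 = 7 · 13²; 86247 = 3² · 7 · 37²; 2023 = 7 · 17²; 9583 = 7 · 37²
lcm takes max exponent of each prime: 3² · 7 · 13² · 17² · 37² = 4212389727

4212389727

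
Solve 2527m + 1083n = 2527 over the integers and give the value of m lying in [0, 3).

Reduce mod 1083: 2527m ≡ 2527 (mod 1083). With g = gcd(2527, 1083) = 361 dividing 2527, divide through: 7m ≡ 7 (mod 3).
Since gcd(7, 3) = 1, m ≡ 7·(7)⁻¹ ≡ 1 (mod 3). Smallest non-negative: 1.

1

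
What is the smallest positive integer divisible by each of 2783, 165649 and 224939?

lcm(2783, 165649) = 2783·165649/gcd = 461001167/121 = 3809927
lcm(3809927, 224939) = 3809927·224939/gcd = 857001169453/121 = 7082654293

7082654293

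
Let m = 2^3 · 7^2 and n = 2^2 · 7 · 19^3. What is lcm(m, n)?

max exponent per prime: 2^3 · 7^2 · 19^3 = 2688728

2688728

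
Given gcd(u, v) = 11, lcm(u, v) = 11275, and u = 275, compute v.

u·v = gcd·lcm = 11·11275 = 124025, so v = 124025/275 = 451.

451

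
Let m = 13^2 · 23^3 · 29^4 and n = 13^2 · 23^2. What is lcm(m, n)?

1454327459663

max exponent per prime: 13^2 · 23^3 · 29^4 = 1454327459663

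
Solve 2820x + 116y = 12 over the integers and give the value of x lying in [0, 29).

Euclid: 2820 = 24·116 + 36; 116 = 3·36 + 8; 36 = 4·8 + 4; 8 = 2·4 + 0 → gcd = 4; 12 = 4·3.
Back-substitution yields 2820·(13) + 116·(-316) = 4, so one solution is x = 13·3 = 39, y = -316·3 = -948.
Solutions in x differ by 116/4 = 29; the one in [0, 29) is 39 mod 29 = 10.

10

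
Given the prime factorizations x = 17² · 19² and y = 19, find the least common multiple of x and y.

max exponent per prime: 17² · 19² = 104329

104329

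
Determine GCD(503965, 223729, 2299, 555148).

121

gcd(503965, 223729): 503965 = 2·223729 + 56507; 223729 = 3·56507 + 54208; 56507 = 1·54208 + 2299; 54208 = 23·2299 + 1331; 2299 = 1·1331 + 968; 1331 = 1·968 + 363; 968 = 2·363 + 242; 363 = 1·242 + 121; 242 = 2·121 + 0 → 121
gcd(121, 2299): 2299 = 19·121 + 0 → 121
gcd(121, 555148): 555148 = 4588·121 + 0 → 121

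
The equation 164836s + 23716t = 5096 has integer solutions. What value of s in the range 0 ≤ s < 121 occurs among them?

Reduce mod 23716: 164836s ≡ 5096 (mod 23716). With g = gcd(164836, 23716) = 196 dividing 5096, divide through: 841s ≡ 26 (mod 121).
Since gcd(841, 121) = 1, s ≡ 26·(841)⁻¹ ≡ 36 (mod 121). Smallest non-negative: 36.

36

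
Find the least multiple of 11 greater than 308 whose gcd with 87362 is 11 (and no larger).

87362 = 11·7942. Any x with gcd(x, 87362) = 11 is a multiple of 11, say 11s, with s coprime to 7942.
Need s > 308/11, so s ≥ 29. First s ≥ 29 with gcd(s, 7942) = 1 is s = 29. Thus x = 11·29 = 319.

319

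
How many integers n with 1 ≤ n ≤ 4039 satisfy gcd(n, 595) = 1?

2607

Prime factors of 595: 5, 7, 17. Count integers ≤ 4039 divisible by none of them.
By inclusion–exclusion: 4039 − ⌊4039/5⌋ − ⌊4039/7⌋ − ⌊4039/17⌋ + ⌊4039/35⌋ + ⌊4039/85⌋ + ⌊4039/119⌋ − ⌊4039/595⌋ = 2607.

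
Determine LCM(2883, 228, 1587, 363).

14024883972

2883 = 3 · 31²; 228 = 2² · 3 · 19; 1587 = 3 · 23²; 363 = 3 · 11²
lcm takes max exponent of each prime: 2² · 3 · 11² · 19 · 23² · 31² = 14024883972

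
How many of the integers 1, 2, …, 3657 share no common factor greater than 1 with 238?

Prime factors of 238: 2, 7, 17. Count integers ≤ 3657 divisible by none of them.
By inclusion–exclusion: 3657 − ⌊3657/2⌋ − ⌊3657/7⌋ − ⌊3657/17⌋ + ⌊3657/14⌋ + ⌊3657/34⌋ + ⌊3657/119⌋ − ⌊3657/238⌋ = 1475.

1475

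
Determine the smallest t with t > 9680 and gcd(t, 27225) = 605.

27225 = 605·45. Any t with gcd(t, 27225) = 605 is a multiple of 605, say 605s, with s coprime to 45.
Need s > 9680/605, so s ≥ 17. First s ≥ 17 with gcd(s, 45) = 1 is s = 17. Thus t = 605·17 = 10285.

10285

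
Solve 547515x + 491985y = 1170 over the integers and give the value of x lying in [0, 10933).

2782

Reduce mod 491985: 547515x ≡ 1170 (mod 491985). With g = gcd(547515, 491985) = 45 dividing 1170, divide through: 12167x ≡ 26 (mod 10933).
Since gcd(12167, 10933) = 1, x ≡ 26·(12167)⁻¹ ≡ 2782 (mod 10933). Smallest non-negative: 2782.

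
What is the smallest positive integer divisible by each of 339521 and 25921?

179606609

gcd first: 339521 = 13·25921 + 2548; 25921 = 10·2548 + 441; 2548 = 5·441 + 343; 441 = 1·343 + 98; 343 = 3·98 + 49; 98 = 2·49 + 0 → gcd = 49
lcm = 339521·25921/gcd = 8800723841/49 = 179606609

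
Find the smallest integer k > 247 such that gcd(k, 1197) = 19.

Multiples of 19 above 247: 19·14, 19·15, … . Need the cofactor coprime to 1197/19 = 63.
Checking s = 14, 15, … the first with gcd(s, 63) = 1 is s = 16, giving 304.

304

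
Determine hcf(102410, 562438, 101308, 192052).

gcd(102410, 562438): 562438 = 5·102410 + 50388; 102410 = 2·50388 + 1634; 50388 = 30·1634 + 1368; 1634 = 1·1368 + 266; 1368 = 5·266 + 38; 266 = 7·38 + 0 → 38
gcd(38, 101308): 101308 = 2666·38 + 0 → 38
gcd(38, 192052): 192052 = 5054·38 + 0 → 38

38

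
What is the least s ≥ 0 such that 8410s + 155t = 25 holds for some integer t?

20

Euclid: 8410 = 54·155 + 40; 155 = 3·40 + 35; 40 = 1·35 + 5; 35 = 7·5 + 0 → gcd = 5; 25 = 5·5.
Back-substitution yields 8410·(4) + 155·(-217) = 5, so one solution is s = 4·5 = 20, t = -217·5 = -1085.
Solutions in s differ by 155/5 = 31; the one in [0, 31) is 20 mod 31 = 20.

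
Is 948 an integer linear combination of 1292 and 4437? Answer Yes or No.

No

By Bézout, 1292s + 4437t = 948 has integer solutions iff gcd(1292, 4437) | 948.
Euclid: 4437 = 3·1292 + 561; 1292 = 2·561 + 170; 561 = 3·170 + 51; 170 = 3·51 + 17; 51 = 3·17 + 0. gcd = 17; 948 mod 17 = 13. No.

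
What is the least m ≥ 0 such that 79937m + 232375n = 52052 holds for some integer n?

Euclid: 232375 = 2·79937 + 72501; 79937 = 1·72501 + 7436; 72501 = 9·7436 + 5577; 7436 = 1·5577 + 1859; 5577 = 3·1859 + 0 → gcd = 1859; 52052 = 1859·28.
Back-substitution yields 79937·(32) + 232375·(-11) = 1859, so one solution is m = 32·28 = 896, n = -11·28 = -308.
Solutions in m differ by 232375/1859 = 125; the one in [0, 125) is 896 mod 125 = 21.

21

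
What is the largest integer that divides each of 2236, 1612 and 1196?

52

gcd(2236, 1612): 2236 = 1·1612 + 624; 1612 = 2·624 + 364; 624 = 1·364 + 260; 364 = 1·260 + 104; 260 = 2·104 + 52; 104 = 2·52 + 0 → 52
gcd(52, 1196): 1196 = 23·52 + 0 → 52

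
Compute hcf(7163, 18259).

19

Euclid: 18259 = 2·7163 + 3933; 7163 = 1·3933 + 3230; 3933 = 1·3230 + 703; 3230 = 4·703 + 418; 703 = 1·418 + 285; 418 = 1·285 + 133; 285 = 2·133 + 19; 133 = 7·19 + 0. Last nonzero remainder: 19.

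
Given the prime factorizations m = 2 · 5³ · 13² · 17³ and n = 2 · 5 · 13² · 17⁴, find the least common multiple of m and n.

max exponent per prime: 2 · 5³ · 13² · 17⁴ = 3528762250

3528762250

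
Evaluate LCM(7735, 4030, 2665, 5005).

7735 = 5 · 7 · 13 · 17; 4030 = 2 · 5 · 13 · 31; 2665 = 5 · 13 · 41; 5005 = 5 · 7 · 11 · 13
lcm takes max exponent of each prime: 2 · 5 · 7 · 11 · 13 · 17 · 31 · 41 = 216286070

216286070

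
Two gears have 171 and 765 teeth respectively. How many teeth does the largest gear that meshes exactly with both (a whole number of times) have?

171 = 3² · 19
765 = 3² · 5 · 17
Common: 3² = 9

9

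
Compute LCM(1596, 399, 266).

1596

1596 = 2² · 3 · 7 · 19; 399 = 3 · 7 · 19; 266 = 2 · 7 · 19
lcm takes max exponent of each prime: 2² · 3 · 7 · 19 = 1596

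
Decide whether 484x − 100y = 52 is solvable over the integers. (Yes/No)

gcd(484, 100): 484 = 4·100 + 84; 100 = 1·84 + 16; 84 = 5·16 + 4; 16 = 4·4 + 0 → 4
4 divides 52, so a solution exists.

Yes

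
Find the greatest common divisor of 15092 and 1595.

11

Euclid: 15092 = 9·1595 + 737; 1595 = 2·737 + 121; 737 = 6·121 + 11; 121 = 11·11 + 0. Last nonzero remainder: 11.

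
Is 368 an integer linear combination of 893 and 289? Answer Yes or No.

Yes

By Bézout, 893p − 289q = 368 has integer solutions iff gcd(893, 289) | 368.
Euclid: 893 = 3·289 + 26; 289 = 11·26 + 3; 26 = 8·3 + 2; 3 = 1·2 + 1; 2 = 2·1 + 0. gcd = 1; 368 mod 1 = 0. Yes.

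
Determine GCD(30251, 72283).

30251 = 13² · 179
72283 = 41² · 43
Common: 1 = 1

1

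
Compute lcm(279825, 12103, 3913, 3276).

279825 = 3 · 5² · 7 · 13 · 41; 12103 = 7² · 13 · 19; 3913 = 7 · 13 · 43; 3276 = 2² · 3² · 7 · 13
lcm takes max exponent of each prime: 2² · 3² · 5² · 7² · 13 · 19 · 41 · 43 = 19203830100

19203830100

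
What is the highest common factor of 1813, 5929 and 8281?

49

1813 = 7² · 37; 5929 = 7² · 11²; 8281 = 7² · 13²
gcd takes min exponent of each prime: 7² = 49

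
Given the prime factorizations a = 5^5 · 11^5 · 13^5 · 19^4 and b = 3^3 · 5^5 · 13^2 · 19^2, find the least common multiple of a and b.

max exponent per prime: 3^3 · 5^5 · 11^5 · 13^5 · 19^4 = 657519106041059315625

657519106041059315625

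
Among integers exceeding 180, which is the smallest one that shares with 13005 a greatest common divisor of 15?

Multiples of 15 above 180: 15·13, 15·14, … . Need the cofactor coprime to 13005/15 = 867.
Checking s = 13, 14, … the first with gcd(s, 867) = 1 is s = 13, giving 195.

195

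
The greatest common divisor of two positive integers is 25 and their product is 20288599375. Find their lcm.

gcd·lcm = product, so lcm = 20288599375/25 = 811543975.

811543975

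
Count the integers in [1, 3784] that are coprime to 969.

Prime factors of 969: 3, 17, 19. Count integers ≤ 3784 divisible by none of them.
By inclusion–exclusion: 3784 − ⌊3784/3⌋ − ⌊3784/17⌋ − ⌊3784/19⌋ + ⌊3784/51⌋ + ⌊3784/57⌋ + ⌊3784/323⌋ − ⌊3784/969⌋ = 2250.

2250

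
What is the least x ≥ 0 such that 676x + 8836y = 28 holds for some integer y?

1281

Reduce mod 8836: 676x ≡ 28 (mod 8836). With g = gcd(676, 8836) = 4 dividing 28, divide through: 169x ≡ 7 (mod 2209).
Since gcd(169, 2209) = 1, x ≡ 7·(169)⁻¹ ≡ 1281 (mod 2209). Smallest non-negative: 1281.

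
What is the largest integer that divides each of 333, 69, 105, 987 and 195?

3

333 = 3² · 37; 69 = 3 · 23; 105 = 3 · 5 · 7; 987 = 3 · 7 · 47; 195 = 3 · 5 · 13
gcd takes min exponent of each prime: 3 = 3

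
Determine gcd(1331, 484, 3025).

gcd(1331, 484): 1331 = 2·484 + 363; 484 = 1·363 + 121; 363 = 3·121 + 0 → 121
gcd(121, 3025): 3025 = 25·121 + 0 → 121

121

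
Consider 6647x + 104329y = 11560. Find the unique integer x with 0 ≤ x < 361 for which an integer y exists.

Euclid: 104329 = 15·6647 + 4624; 6647 = 1·4624 + 2023; 4624 = 2·2023 + 578; 2023 = 3·578 + 289; 578 = 2·289 + 0 → gcd = 289; 11560 = 289·40.
Back-substitution yields 6647·(157) + 104329·(-10) = 289, so one solution is x = 157·40 = 6280, y = -10·40 = -400.
Solutions in x differ by 104329/289 = 361; the one in [0, 361) is 6280 mod 361 = 143.

143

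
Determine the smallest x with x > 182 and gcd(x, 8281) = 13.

Multiples of 13 above 182: 13·15, 13·16, … . Need the cofactor coprime to 8281/13 = 637.
Checking s = 15, 16, … the first with gcd(s, 637) = 1 is s = 15, giving 195.

195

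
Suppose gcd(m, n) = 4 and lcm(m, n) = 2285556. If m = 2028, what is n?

4508

Using mn = gcd(m,n)·lcm(m,n) = 4·2285556 = 9142224, we get n = 9142224/2028 = 4508.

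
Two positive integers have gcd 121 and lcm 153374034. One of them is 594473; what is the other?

31218

Using uv = gcd(u,v)·lcm(u,v) = 121·153374034 = 18558258114, we get v = 18558258114/594473 = 31218.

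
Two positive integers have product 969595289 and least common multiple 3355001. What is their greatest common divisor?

gcd·lcm = product, so gcd = 969595289/3355001 = 289.

289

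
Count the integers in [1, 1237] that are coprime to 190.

Prime factors of 190: 2, 5, 19. Count integers ≤ 1237 divisible by none of them.
By inclusion–exclusion: 1237 − ⌊1237/2⌋ − ⌊1237/5⌋ − ⌊1237/19⌋ + ⌊1237/10⌋ + ⌊1237/38⌋ + ⌊1237/95⌋ − ⌊1237/190⌋ = 469.

469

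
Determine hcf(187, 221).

187 = 11 · 17
221 = 13 · 17
Common: 17 = 17

17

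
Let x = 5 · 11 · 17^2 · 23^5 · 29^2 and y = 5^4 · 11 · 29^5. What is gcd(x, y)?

46255

min exponent per shared prime: 5 · 11 · 29^2 = 46255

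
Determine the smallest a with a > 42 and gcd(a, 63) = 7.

63 = 7·9. Any a with gcd(a, 63) = 7 is a multiple of 7, say 7s, with s coprime to 9.
Need s > 42/7, so s ≥ 7. First s ≥ 7 with gcd(s, 9) = 1 is s = 7. Thus a = 7·7 = 49.

49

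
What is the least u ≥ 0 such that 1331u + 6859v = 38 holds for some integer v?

4370

Euclid: 6859 = 5·1331 + 204; 1331 = 6·204 + 107; 204 = 1·107 + 97; 107 = 1·97 + 10; 97 = 9·10 + 7; 10 = 1·7 + 3; 7 = 2·3 + 1; 3 = 3·1 + 0 → gcd = 1; 38 = 1·38.
Back-substitution yields 1331·(-2051) + 6859·(398) = 1, so one solution is u = -2051·38 = -77938, v = 398·38 = 15124.
Solutions in u differ by 6859/1 = 6859; the one in [0, 6859) is -77938 mod 6859 = 4370.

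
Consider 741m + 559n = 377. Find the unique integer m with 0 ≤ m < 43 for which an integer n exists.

42

Reduce mod 559: 741m ≡ 377 (mod 559). With g = gcd(741, 559) = 13 dividing 377, divide through: 57m ≡ 29 (mod 43).
Since gcd(57, 43) = 1, m ≡ 29·(57)⁻¹ ≡ 42 (mod 43). Smallest non-negative: 42.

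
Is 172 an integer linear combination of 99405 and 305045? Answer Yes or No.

By Bézout, 99405x + 305045y = 172 has integer solutions iff gcd(99405, 305045) | 172.
Euclid: 305045 = 3·99405 + 6830; 99405 = 14·6830 + 3785; 6830 = 1·3785 + 3045; 3785 = 1·3045 + 740; 3045 = 4·740 + 85; 740 = 8·85 + 60; 85 = 1·60 + 25; 60 = 2·25 + 10; 25 = 2·10 + 5; 10 = 2·5 + 0. gcd = 5; 172 mod 5 = 2. No.

No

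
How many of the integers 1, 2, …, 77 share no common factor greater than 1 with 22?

22 = 2·11. Inclusion–exclusion on these primes:
77 − ⌊77/2⌋ − ⌊77/11⌋ + ⌊77/22⌋ = 35

35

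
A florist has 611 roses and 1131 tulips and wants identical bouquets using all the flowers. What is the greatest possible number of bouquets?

611 = 13 · 47
1131 = 3 · 13 · 29
Common: 13 = 13

13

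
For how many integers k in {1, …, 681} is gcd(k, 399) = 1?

369

399 = 3·7·19. Inclusion–exclusion on these primes:
681 − ⌊681/3⌋ − ⌊681/7⌋ − ⌊681/19⌋ + ⌊681/21⌋ + ⌊681/57⌋ + ⌊681/133⌋ − ⌊681/399⌋ = 369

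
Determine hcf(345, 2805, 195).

gcd(345, 2805): 2805 = 8·345 + 45; 345 = 7·45 + 30; 45 = 1·30 + 15; 30 = 2·15 + 0 → 15
gcd(15, 195): 195 = 13·15 + 0 → 15

15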